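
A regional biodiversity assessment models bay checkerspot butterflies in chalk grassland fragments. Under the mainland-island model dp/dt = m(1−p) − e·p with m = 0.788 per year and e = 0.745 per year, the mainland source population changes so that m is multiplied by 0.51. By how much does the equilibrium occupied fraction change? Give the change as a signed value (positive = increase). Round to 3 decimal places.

-0.164

Before: p* = 0.788/(0.788+0.745) = 0.5140.
After: m = 0.40188, e = 0.745; p* = 0.40188/1.1469 = 0.3504.
Δp* = 0.3504 − 0.5140 = -0.1636.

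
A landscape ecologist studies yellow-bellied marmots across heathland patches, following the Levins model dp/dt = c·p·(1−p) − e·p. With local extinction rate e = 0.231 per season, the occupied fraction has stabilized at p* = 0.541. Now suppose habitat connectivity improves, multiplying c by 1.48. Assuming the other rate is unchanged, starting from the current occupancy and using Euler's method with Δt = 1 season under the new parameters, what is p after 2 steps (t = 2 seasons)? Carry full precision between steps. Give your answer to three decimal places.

Balance c(1−p*) = e gives c = e/(1 − 0.54100) = 0.231/0.45900 = 0.50327.
Starting from p₀ = 0.54100; update p ← p + (dp/dt)·Δt with the new parameters.
t = 1: p = 0.54100 + (+0.05999) = 0.60099
t = 2: p = 0.60099 + (+0.03979) = 0.64077

0.641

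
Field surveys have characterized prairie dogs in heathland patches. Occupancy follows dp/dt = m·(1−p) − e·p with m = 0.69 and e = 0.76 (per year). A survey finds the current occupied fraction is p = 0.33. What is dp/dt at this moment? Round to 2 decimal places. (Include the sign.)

Colonization term: m·(1−p) = 0.69×0.6700 = 0.46230.
Extinction term: e·p = 0.25080.
dp/dt = 0.46230 − 0.25080 = 0.21150.

0.21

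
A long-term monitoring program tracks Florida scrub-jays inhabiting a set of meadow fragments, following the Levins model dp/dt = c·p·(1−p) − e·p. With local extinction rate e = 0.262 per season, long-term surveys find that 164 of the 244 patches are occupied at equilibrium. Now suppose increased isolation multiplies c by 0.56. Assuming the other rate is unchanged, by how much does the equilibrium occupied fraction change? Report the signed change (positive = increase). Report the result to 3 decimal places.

Observed p* = 164/244 = 0.67213.
Balance c(1−p*) = e gives c = e/(1 − 0.67213) = 0.262/0.32787 = 0.79910.
New p* = 1 − e/c = 1 − 0.26200/0.44750 = 0.41453.
Δp* = 0.41453 − 0.67213 = -0.25760.

-0.258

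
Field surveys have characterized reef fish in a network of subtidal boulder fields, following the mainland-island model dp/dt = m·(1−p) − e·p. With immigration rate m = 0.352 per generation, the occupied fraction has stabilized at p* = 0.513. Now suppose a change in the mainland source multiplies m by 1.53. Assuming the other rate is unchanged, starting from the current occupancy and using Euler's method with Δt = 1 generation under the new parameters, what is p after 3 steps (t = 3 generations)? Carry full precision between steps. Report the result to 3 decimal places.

Balance m(1−p*) = e·p* gives e = m(1−p*)/p* = 0.352×0.48700/0.51300 = 0.33416.
Starting from p₀ = 0.51300; update p ← p + (dp/dt)·Δt with the new parameters.
p: 0.51300 → 0.60385  (Δp = +0.09085)
p: 0.60385 → 0.61542  (Δp = +0.01156)
p: 0.61542 → 0.61689  (Δp = +0.00147)

0.617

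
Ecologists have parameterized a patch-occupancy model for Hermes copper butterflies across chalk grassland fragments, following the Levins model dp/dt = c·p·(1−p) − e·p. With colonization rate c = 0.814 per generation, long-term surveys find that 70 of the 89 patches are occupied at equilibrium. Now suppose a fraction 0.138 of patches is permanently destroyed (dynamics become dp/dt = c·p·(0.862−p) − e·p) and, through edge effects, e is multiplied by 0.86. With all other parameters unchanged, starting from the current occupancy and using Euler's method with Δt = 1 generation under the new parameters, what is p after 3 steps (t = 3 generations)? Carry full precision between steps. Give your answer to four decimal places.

0.6854

Observed p* = 70/89 = 0.78652.
Balance c(1−p*) = e gives e = 0.814×(1 − 0.78652) = 0.17378.
Starting from p₀ = 0.78652; update p ← p + (dp/dt)·Δt with the new parameters.
p: 0.78652 → 0.71730  (Δp = -0.06922)
p: 0.71730 → 0.69459  (Δp = -0.02271)
p: 0.69459 → 0.68544  (Δp = -0.00915)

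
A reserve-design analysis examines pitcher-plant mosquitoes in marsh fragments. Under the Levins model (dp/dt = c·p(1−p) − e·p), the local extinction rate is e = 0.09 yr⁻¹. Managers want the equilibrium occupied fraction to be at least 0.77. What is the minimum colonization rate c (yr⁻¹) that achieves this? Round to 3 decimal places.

0.391

p* = 1 − e/c ≥ 0.77 requires e/c ≤ 0.2300, i.e. c ≥ e/0.2300.
c_min = 0.09/0.2300 = 0.3913.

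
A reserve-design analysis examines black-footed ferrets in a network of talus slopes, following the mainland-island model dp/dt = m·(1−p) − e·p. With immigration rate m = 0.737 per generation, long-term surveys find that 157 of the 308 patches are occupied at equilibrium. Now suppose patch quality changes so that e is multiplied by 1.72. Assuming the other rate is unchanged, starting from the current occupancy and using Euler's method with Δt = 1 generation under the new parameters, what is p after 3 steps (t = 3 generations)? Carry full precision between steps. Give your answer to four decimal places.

0.2605

Observed p* = 157/308 = 0.50974.
Balance m(1−p*) = e·p* gives e = m(1−p*)/p* = 0.737×0.49026/0.50974 = 0.70883.
Starting from p₀ = 0.50974; update p ← p + (dp/dt)·Δt with the new parameters.
p: 0.50974 → 0.24959  (Δp = -0.26015)
p: 0.24959 → 0.49834  (Δp = +0.24876)
p: 0.49834 → 0.26049  (Δp = -0.23786)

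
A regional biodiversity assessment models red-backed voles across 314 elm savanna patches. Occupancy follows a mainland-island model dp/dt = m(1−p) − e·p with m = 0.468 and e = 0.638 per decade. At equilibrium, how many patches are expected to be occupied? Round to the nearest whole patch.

p* = m/(m+e) = 0.468/1.1060 = 0.4231.
Expected occupied patches = N × p* = 314 × 0.4231 = 132.87 ≈ 133.

133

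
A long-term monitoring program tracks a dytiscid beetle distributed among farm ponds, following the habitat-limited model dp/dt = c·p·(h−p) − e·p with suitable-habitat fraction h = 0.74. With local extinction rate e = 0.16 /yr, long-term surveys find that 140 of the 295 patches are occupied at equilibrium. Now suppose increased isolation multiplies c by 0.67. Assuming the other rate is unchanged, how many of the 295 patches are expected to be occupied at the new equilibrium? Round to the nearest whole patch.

101

Observed p* = 140/295 = 0.47458.
Balance c(h−p*) = e gives c = e/(0.74 − 0.47458) = 0.16/0.26542 = 0.60282.
New p* = 0.74 − e/c = 0.74 − 0.16000/0.40389 = 0.34385.
Expected occupied = 295 × 0.34385 = 101.44 ≈ 101.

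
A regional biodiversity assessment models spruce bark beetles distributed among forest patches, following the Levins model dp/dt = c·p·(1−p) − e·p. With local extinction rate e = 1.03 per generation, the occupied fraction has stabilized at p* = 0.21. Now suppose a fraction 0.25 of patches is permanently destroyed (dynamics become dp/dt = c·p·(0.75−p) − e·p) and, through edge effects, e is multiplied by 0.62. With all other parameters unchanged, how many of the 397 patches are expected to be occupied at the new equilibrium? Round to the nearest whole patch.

Balance c(1−p*) = e gives c = e/(1 − 0.21000) = 1.03/0.79000 = 1.30380.
New p* = 0.75 − e/c = 0.75 − 0.63860/1.30380 = 0.26020.
Expected occupied = 397 × 0.26020 = 103.30 ≈ 103.

103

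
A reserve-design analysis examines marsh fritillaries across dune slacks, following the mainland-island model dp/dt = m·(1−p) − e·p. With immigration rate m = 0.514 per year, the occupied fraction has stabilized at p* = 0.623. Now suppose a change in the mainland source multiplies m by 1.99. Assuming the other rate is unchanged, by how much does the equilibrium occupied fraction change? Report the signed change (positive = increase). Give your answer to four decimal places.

Balance m(1−p*) = e·p* gives e = m(1−p*)/p* = 0.514×0.37700/0.62300 = 0.31104.
New p* = m/(m+e) = 1.02286/(1.02286+0.31104) = 0.76682.
Δp* = 0.76682 − 0.62300 = +0.14382.

0.1438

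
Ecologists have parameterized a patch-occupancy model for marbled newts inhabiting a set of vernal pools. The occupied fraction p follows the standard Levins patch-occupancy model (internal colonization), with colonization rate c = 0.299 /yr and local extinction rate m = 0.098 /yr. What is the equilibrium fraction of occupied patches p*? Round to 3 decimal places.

0.672

At equilibrium, colonization balances extinction: c·p*·(1−p*) = m·p*.
So p* = 1 − m/c = 1 − 0.098/0.299 = 1 − 0.3278 = 0.6722.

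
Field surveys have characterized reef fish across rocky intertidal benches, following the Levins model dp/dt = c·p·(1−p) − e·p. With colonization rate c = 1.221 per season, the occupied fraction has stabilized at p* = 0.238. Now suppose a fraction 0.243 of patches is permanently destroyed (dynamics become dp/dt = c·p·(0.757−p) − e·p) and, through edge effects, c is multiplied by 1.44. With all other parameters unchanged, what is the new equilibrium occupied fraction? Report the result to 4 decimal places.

Balance c(1−p*) = e gives e = 1.221×(1 − 0.23800) = 0.93040.
New p* = 0.757 − e/c = 0.757 − 0.93040/1.75824 = 0.22783.

0.2278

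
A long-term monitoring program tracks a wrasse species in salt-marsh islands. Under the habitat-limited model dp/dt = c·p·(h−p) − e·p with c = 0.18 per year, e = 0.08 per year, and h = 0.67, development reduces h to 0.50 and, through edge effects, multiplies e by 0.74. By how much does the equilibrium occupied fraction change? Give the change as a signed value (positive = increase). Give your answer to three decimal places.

Before: p* = h − e/c = 0.67 − 0.08/0.18 = 0.67 − 0.4444 = 0.2256.
After: c = 0.18, e = 0.0592, h = 0.50; p* = 0.50 − 0.0592/0.18 = 0.1711.
Δp* = 0.1711 − 0.2256 = -0.0544.

-0.054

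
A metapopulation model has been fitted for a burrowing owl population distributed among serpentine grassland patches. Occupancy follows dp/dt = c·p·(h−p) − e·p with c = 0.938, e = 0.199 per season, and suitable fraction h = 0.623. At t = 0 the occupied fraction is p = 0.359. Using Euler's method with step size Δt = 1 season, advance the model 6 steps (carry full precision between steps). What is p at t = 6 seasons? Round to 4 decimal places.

0.4074

Update rule: p ← p + [c·p·(h−p) − e·p]·Δt with Δt = 1.
t = 1: p = 0.35900 + (+0.01746) = 0.37646
t = 2: p = 0.37646 + (+0.01214) = 0.38860
t = 3: p = 0.38860 + (+0.00811) = 0.39671
t = 4: p = 0.39671 + (+0.00526) = 0.40197
t = 5: p = 0.40197 + (+0.00335) = 0.40532
t = 6: p = 0.40532 + (+0.00210) = 0.40742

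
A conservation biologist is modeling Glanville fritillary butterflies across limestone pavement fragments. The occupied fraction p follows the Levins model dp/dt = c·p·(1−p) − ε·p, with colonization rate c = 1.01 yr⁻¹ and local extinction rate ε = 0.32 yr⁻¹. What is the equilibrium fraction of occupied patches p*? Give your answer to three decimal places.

Setting dp/dt = 0 and dividing through by p* gives c·(1−p*) = ε.
So p* = 1 − ε/c = 1 − 0.32/1.01 = 1 − 0.3168 = 0.6832.

0.683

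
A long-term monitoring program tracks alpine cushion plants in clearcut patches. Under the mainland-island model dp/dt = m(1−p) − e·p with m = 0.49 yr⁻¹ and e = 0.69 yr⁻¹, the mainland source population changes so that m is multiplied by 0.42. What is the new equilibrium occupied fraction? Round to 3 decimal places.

0.230

Before: p* = 0.49/(0.49+0.69) = 0.4153.
After: m = 0.2058, e = 0.69; p* = 0.2058/0.8958 = 0.2297.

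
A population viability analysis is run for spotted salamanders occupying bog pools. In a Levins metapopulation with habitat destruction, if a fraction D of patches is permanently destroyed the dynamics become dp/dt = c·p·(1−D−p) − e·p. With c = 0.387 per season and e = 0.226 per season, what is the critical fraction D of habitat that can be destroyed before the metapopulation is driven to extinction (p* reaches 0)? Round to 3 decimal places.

The nontrivial equilibrium is p* = (1−D) − e/c; extinction occurs when this hits zero.
So D_crit = 1 − e/c = 1 − 0.226/0.387 = 1 − 0.5840 = 0.4160.
This equals the undisturbed p*, a classic result of Lande's extension.

0.416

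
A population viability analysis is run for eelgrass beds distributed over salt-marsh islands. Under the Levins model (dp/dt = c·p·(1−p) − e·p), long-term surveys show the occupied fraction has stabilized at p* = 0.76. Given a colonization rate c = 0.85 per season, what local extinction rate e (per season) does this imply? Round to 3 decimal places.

At equilibrium c(1−p*) = e.
e = 0.85 × (1 − 0.76) = 0.85 × 0.2400 = 0.2040.

0.204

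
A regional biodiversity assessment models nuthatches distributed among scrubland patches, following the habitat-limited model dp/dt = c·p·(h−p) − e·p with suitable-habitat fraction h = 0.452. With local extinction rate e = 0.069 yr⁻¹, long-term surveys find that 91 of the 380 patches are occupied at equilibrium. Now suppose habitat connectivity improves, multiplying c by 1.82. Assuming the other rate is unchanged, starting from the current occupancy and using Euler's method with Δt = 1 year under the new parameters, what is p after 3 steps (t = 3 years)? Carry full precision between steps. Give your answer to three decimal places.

0.276

Observed p* = 91/380 = 0.23947.
Balance c(h−p*) = e gives c = e/(0.452 − 0.23947) = 0.069/0.21253 = 0.32467.
Starting from p₀ = 0.23947; update p ← p + (dp/dt)·Δt with the new parameters.
t = 1: p = 0.23947 + (+0.01355) = 0.25302
t = 2: p = 0.25302 + (+0.01229) = 0.26531
t = 3: p = 0.26531 + (+0.01096) = 0.27627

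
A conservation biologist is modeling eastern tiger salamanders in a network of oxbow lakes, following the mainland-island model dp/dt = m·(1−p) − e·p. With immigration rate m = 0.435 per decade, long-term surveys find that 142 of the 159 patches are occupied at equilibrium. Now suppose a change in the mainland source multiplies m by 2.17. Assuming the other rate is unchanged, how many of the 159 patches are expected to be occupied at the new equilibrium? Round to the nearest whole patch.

151

Observed p* = 142/159 = 0.89308.
Balance m(1−p*) = e·p* gives e = m(1−p*)/p* = 0.435×0.10692/0.89308 = 0.05208.
New p* = m/(m+e) = 0.94395/(0.94395+0.05208) = 0.94771.
Expected occupied = 159 × 0.94771 = 150.69 ≈ 151.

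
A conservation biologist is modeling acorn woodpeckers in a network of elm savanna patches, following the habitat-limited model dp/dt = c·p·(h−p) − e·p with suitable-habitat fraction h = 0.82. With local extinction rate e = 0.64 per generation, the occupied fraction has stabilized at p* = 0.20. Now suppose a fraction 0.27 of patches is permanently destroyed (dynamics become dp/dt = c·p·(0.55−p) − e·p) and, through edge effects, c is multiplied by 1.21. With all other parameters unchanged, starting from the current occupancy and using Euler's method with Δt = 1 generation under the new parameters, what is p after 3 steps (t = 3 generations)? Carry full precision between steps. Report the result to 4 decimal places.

0.1187

Balance c(h−p*) = e gives c = e/(0.82 − 0.20000) = 0.64/0.62000 = 1.03226.
Starting from p₀ = 0.20000; update p ← p + (dp/dt)·Δt with the new parameters.
step 1: Δp = -0.04057, p = 0.15943
step 2: Δp = -0.02426, p = 0.13517
step 3: Δp = -0.01647, p = 0.11870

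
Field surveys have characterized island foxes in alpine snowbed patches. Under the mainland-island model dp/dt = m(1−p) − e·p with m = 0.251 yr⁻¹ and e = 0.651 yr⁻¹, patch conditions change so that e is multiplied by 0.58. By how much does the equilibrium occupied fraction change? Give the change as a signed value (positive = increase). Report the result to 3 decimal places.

Before: p* = 0.251/(0.251+0.651) = 0.2783.
After: m = 0.251, e = 0.37758; p* = 0.251/0.6286 = 0.3993.
Δp* = 0.3993 − 0.2783 = +0.1210.

0.121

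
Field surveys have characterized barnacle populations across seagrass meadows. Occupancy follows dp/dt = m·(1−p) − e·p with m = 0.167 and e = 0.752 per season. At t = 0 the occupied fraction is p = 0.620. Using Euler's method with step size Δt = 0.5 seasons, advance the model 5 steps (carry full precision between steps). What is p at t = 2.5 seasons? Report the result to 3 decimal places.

0.202

Update rule: p ← p + [m·(1−p) − e·p]·Δt with Δt = 0.5.
step 1: Δp = -0.20139, p = 0.41861
step 2: Δp = -0.10885, p = 0.30976
step 3: Δp = -0.05883, p = 0.25092
step 4: Δp = -0.03180, p = 0.21912
step 5: Δp = -0.01719, p = 0.20194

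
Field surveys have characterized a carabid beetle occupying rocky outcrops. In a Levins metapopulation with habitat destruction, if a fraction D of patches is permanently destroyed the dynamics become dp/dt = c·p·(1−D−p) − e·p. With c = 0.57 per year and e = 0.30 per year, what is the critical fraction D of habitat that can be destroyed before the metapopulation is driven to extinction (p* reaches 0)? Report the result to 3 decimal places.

The nontrivial equilibrium is p* = (1−D) − e/c; extinction occurs when this hits zero.
So D_crit = 1 − e/c = 1 − 0.30/0.57 = 1 − 0.5263 = 0.4737.
Note this equals the original equilibrium occupancy — the Levins extinction-debt result.

0.474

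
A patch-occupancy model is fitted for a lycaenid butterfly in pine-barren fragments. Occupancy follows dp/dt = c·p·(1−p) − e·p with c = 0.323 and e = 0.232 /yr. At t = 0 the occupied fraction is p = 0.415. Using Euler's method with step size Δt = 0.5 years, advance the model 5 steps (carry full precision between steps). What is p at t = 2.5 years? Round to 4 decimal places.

Update rule: p ← p + [c·p·(1−p) − e·p]·Δt with Δt = 0.5.
p: 0.41500 → 0.40607  (Δp = -0.00893)
p: 0.40607 → 0.39791  (Δp = -0.00815)
p: 0.39791 → 0.39045  (Δp = -0.00747)
p: 0.39045 → 0.38359  (Δp = -0.00686)
p: 0.38359 → 0.37728  (Δp = -0.00631)

0.3773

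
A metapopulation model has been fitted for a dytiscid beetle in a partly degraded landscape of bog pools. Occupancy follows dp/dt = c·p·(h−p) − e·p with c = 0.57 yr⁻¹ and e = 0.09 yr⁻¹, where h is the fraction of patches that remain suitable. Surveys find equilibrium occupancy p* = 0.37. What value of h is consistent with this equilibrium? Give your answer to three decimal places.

0.528

At equilibrium c(h−p*) = e, so h = p* + e/c.
h = 0.37 + 0.09/0.57 = 0.37 + 0.1579 = 0.5279.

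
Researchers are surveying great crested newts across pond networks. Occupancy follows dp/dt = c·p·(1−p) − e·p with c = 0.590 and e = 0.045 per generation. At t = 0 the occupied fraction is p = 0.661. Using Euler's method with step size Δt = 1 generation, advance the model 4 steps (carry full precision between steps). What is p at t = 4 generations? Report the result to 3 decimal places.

Update rule: p ← p + [c·p·(1−p) − e·p]·Δt with Δt = 1.
step 1: Δp = +0.10246, p = 0.76346
step 2: Δp = +0.07219, p = 0.83565
step 3: Δp = +0.04342, p = 0.87908
step 4: Δp = +0.02316, p = 0.90224

0.902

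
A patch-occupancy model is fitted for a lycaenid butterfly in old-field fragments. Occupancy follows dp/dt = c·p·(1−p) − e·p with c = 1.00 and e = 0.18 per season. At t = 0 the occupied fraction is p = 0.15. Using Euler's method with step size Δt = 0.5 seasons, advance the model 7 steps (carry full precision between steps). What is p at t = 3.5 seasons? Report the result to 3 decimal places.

Update rule: p ← p + [c·p·(1−p) − e·p]·Δt with Δt = 0.5.
step 1: Δp = +0.05025, p = 0.20025
step 2: Δp = +0.06205, p = 0.26230
step 3: Δp = +0.07314, p = 0.33545
step 4: Δp = +0.08127, p = 0.41672
step 5: Δp = +0.08403, p = 0.50074
step 6: Δp = +0.07993, p = 0.58068
step 7: Δp = +0.06948, p = 0.65016

0.650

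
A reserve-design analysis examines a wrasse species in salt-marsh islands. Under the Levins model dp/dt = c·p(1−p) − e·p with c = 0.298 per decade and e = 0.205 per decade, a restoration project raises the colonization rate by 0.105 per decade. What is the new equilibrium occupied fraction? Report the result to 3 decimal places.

Before: p* = 1 − 0.205/0.298 = 0.3121.
After the change, c = 0.403, e = 0.205, so p* = 1 − 0.205/0.403 = 0.4913.

0.491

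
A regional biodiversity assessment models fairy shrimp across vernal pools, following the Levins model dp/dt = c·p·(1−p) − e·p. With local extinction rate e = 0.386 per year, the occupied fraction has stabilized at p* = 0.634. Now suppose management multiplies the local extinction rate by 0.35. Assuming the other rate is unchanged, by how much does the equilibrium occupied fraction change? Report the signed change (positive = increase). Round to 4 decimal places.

Balance c(1−p*) = e gives c = e/(1 − 0.63400) = 0.386/0.36600 = 1.05464.
New p* = 1 − e/c = 1 − 0.13510/1.05464 = 0.87190.
Δp* = 0.87190 − 0.63400 = +0.23790.

0.2379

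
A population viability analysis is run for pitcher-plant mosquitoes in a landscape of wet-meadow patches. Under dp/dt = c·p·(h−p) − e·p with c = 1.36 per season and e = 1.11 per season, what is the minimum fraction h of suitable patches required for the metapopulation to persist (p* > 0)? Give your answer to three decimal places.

0.816

p* = h − e/c is positive only when h > e/c.
h_min = e/c = 1.11/1.36 = 0.8162.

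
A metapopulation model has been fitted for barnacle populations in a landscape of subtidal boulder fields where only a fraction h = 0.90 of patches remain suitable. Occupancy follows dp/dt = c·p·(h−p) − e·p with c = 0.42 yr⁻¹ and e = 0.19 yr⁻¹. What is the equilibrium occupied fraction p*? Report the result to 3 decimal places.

Setting dp/dt = 0 and dividing by p* gives c·(h−p*) = e.
So p* = h − e/c = 0.90 − 0.19/0.42 = 0.90 − 0.4524 = 0.4476.

0.448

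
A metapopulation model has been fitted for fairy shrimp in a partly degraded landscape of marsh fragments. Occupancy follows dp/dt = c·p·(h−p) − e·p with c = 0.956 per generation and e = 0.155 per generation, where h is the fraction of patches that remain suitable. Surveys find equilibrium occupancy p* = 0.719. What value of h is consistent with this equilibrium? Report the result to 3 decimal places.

At equilibrium c(h−p*) = e, so h = p* + e/c.
h = 0.719 + 0.155/0.956 = 0.719 + 0.1621 = 0.8811.

0.881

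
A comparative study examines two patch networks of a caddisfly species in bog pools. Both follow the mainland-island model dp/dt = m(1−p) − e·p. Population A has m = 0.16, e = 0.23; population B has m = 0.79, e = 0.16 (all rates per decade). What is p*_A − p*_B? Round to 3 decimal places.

-0.421

A: p*_A = m/(m+e) = 0.16/0.3900 = 0.4103.
B: p*_B = 0.79/0.9500 = 0.8316.
p*_A − p*_B = 0.4103 − 0.8316 = -0.4213.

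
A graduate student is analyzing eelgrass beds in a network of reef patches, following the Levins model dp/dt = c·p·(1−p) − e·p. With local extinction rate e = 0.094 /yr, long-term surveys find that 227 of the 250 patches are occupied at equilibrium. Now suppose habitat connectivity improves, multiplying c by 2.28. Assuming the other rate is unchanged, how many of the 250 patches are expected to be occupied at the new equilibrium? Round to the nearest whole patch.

Observed p* = 227/250 = 0.90800.
Balance c(1−p*) = e gives c = e/(1 − 0.90800) = 0.094/0.09200 = 1.02174.
New p* = 1 − e/c = 1 − 0.09400/2.32957 = 0.95965.
Expected occupied = 250 × 0.95965 = 239.91 ≈ 240.

240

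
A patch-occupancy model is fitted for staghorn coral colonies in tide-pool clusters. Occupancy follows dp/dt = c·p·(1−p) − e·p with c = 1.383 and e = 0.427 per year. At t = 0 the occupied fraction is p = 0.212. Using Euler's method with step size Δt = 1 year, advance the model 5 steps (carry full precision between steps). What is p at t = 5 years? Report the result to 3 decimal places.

Update rule: p ← p + [c·p·(1−p) − e·p]·Δt with Δt = 1.
t = 1: p = 0.21200 + (+0.14051) = 0.35251
t = 2: p = 0.35251 + (+0.16514) = 0.51766
t = 3: p = 0.51766 + (+0.12428) = 0.64194
t = 4: p = 0.64194 + (+0.04378) = 0.68572
t = 5: p = 0.68572 + (+0.00525) = 0.69097

0.691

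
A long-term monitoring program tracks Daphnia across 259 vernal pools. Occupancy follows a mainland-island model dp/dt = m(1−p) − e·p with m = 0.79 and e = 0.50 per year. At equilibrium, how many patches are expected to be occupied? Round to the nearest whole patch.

p* = m/(m+e) = 0.79/1.2900 = 0.6124.
Expected occupied patches = N × p* = 259 × 0.6124 = 158.61 ≈ 159.

159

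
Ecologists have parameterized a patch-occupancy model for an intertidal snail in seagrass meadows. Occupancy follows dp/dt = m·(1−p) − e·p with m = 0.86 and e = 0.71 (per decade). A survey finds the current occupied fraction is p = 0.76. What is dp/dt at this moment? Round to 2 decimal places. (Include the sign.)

-0.33

Colonization term: m·(1−p) = 0.86×0.2400 = 0.20640.
Extinction term: e·p = 0.53960.
dp/dt = 0.20640 − 0.53960 = -0.33320.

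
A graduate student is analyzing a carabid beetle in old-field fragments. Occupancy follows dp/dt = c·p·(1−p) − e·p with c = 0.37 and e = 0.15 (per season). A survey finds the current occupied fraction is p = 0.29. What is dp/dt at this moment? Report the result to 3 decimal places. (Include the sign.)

Colonization term: c·p·(1−p) = 0.37×0.29×0.7100 = 0.07618.
Extinction term: e·p = 0.04350.
dp/dt = 0.07618 − 0.04350 = 0.03268.

0.033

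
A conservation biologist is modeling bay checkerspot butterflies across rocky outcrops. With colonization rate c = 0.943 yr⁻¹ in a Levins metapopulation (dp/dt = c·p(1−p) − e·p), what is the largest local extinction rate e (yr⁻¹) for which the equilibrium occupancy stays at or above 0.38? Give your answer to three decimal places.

0.585

1 − e/c ≥ 0.38 ⇒ e ≤ c(1 − 0.38) = 0.943 × 0.6200.
e_max = 0.5847.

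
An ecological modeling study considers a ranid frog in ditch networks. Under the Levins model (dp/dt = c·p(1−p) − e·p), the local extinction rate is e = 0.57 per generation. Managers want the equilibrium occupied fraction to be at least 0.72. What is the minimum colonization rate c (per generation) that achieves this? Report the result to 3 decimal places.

p* = 1 − e/c ≥ 0.72 requires e/c ≤ 0.2800, i.e. c ≥ e/0.2800.
c_min = 0.57/0.2800 = 2.0357.

2.036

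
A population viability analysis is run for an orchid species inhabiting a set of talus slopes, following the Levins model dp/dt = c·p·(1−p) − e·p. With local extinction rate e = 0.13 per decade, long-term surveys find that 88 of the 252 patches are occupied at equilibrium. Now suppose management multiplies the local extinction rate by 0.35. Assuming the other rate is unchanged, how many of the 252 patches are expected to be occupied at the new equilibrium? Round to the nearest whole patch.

Observed p* = 88/252 = 0.34921.
Balance c(1−p*) = e gives c = e/(1 − 0.34921) = 0.13/0.65079 = 0.19976.
New p* = 1 − e/c = 1 − 0.04550/0.19976 = 0.77223.
Expected occupied = 252 × 0.77223 = 194.60 ≈ 195.

195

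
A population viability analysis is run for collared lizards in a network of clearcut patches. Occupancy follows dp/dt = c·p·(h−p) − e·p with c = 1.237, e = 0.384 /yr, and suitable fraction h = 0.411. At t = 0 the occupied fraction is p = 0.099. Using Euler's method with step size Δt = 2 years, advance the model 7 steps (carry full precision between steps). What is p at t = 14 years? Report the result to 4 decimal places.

0.1004

Update rule: p ← p + [c·p·(h−p) − e·p]·Δt with Δt = 2.
t = 2: p = 0.09900 + (+0.00038) = 0.09938
t = 4: p = 0.09938 + (+0.00029) = 0.09968
t = 6: p = 0.09968 + (+0.00022) = 0.09990
t = 8: p = 0.09990 + (+0.00017) = 0.10006
t = 10: p = 0.10006 + (+0.00013) = 0.10019
t = 12: p = 0.10019 + (+0.00009) = 0.10028
t = 14: p = 0.10028 + (+0.00007) = 0.10036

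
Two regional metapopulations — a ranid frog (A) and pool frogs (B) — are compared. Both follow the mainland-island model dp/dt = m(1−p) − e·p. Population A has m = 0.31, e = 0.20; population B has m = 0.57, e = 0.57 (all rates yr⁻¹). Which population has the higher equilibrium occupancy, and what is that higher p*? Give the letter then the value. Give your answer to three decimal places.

A, 0.608

A: p*_A = m/(m+e) = 0.31/0.5100 = 0.6078.
B: p*_B = 0.57/1.1400 = 0.5000.
A is higher at 0.6078.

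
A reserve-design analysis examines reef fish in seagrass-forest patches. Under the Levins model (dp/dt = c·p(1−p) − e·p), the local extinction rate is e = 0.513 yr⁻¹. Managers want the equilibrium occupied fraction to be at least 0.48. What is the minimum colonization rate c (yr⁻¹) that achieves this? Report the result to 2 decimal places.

0.99

p* = 1 − e/c ≥ 0.48 requires e/c ≤ 0.5200, i.e. c ≥ e/0.5200.
c_min = 0.513/0.5200 = 0.9865.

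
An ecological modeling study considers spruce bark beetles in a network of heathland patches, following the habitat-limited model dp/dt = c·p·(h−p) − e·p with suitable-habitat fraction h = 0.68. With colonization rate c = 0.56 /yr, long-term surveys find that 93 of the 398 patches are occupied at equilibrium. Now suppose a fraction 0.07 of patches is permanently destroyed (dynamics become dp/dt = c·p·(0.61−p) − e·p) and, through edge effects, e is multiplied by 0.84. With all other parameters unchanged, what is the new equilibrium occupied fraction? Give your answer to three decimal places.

0.235

Observed p* = 93/398 = 0.23367.
Balance c(h−p*) = e gives e = 0.56×(0.68 − 0.23367) = 0.24994.
New p* = 0.61 − e/c = 0.61 − 0.20995/0.56000 = 0.23509.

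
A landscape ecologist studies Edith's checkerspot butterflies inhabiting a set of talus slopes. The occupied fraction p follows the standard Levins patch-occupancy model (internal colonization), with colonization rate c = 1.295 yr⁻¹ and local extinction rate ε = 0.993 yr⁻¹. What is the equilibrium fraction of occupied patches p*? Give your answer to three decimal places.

At equilibrium, colonization balances extinction: c·p*·(1−p*) = ε·p*.
So p* = 1 − ε/c = 1 − 0.993/1.295 = 1 − 0.7668 = 0.2332.

0.233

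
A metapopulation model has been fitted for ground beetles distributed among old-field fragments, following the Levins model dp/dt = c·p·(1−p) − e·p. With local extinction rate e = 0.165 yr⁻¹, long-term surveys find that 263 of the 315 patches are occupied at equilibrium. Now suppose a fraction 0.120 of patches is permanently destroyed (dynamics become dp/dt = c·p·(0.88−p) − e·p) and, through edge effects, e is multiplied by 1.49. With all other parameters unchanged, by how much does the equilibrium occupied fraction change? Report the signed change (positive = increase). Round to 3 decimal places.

Observed p* = 263/315 = 0.83492.
Balance c(1−p*) = e gives c = e/(1 − 0.83492) = 0.165/0.16508 = 0.99952.
New p* = 0.88 − e/c = 0.88 − 0.24585/0.99952 = 0.63403.
Δp* = 0.63403 − 0.83492 = -0.20089.

-0.201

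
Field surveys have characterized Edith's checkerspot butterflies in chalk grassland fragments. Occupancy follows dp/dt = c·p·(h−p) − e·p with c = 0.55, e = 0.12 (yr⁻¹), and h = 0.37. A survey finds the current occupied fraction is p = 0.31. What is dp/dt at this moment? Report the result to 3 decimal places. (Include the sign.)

-0.027

Colonization term: c·p·(h−p) = 0.55×0.31×0.0600 = 0.01023.
Extinction term: e·p = 0.03720.
dp/dt = 0.01023 − 0.03720 = -0.02697.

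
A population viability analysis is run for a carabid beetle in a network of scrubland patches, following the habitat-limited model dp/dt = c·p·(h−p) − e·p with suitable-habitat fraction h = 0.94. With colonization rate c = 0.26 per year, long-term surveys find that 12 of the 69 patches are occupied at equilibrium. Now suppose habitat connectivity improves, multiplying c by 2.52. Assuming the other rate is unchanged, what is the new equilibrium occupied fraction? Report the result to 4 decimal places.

0.6360

Observed p* = 12/69 = 0.17391.
Balance c(h−p*) = e gives e = 0.26×(0.94 − 0.17391) = 0.19918.
New p* = 0.94 − e/c = 0.94 − 0.19918/0.65520 = 0.63600.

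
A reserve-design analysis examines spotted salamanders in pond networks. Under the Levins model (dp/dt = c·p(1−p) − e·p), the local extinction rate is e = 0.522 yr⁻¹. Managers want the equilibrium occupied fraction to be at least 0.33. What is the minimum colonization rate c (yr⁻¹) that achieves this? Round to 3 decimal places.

p* = 1 − e/c ≥ 0.33 requires e/c ≤ 0.6700, i.e. c ≥ e/0.6700.
c_min = 0.522/0.6700 = 0.7791.

0.779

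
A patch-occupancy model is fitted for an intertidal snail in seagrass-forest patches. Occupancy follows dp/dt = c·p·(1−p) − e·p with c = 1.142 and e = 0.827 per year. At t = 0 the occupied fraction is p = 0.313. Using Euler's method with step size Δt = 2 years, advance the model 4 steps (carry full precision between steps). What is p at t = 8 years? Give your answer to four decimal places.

0.2763

Update rule: p ← p + [c·p·(1−p) − e·p]·Δt with Δt = 2.
step 1: Δp = -0.02657, p = 0.28643
step 2: Δp = -0.00693, p = 0.27950
step 3: Δp = -0.00234, p = 0.27716
step 4: Δp = -0.00084, p = 0.27632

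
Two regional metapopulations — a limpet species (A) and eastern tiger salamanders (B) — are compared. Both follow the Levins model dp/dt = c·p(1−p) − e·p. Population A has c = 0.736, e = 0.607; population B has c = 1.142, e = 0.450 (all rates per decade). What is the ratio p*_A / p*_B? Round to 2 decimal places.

A: p*_A = 1 − 0.607/0.736 = 0.1753.
B: p*_B = 1 − 0.450/1.142 = 0.6060.
p*_A / p*_B = 0.1753/0.6060 = 0.2892.

0.29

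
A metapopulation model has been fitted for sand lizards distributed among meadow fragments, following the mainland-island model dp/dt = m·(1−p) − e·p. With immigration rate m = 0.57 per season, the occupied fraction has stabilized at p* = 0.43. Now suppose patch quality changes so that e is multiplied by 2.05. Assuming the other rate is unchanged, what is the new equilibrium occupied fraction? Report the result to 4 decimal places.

0.2690

Balance m(1−p*) = e·p* gives e = m(1−p*)/p* = 0.57×0.57000/0.43000 = 0.75558.
New p* = m/(m+e) = 0.57000/(0.57000+1.54894) = 0.26900.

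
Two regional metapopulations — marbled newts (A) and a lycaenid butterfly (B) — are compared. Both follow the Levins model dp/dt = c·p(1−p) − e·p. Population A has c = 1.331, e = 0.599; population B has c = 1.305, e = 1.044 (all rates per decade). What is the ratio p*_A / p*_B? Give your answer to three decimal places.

2.750

A: p*_A = 1 − 0.599/1.331 = 0.5500.
B: p*_B = 1 − 1.044/1.305 = 0.2000.
p*_A / p*_B = 0.5500/0.2000 = 2.7498.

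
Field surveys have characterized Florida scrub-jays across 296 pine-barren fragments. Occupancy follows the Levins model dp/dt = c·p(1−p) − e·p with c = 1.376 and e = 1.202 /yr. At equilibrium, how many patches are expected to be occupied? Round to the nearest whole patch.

37

p* = 1 − e/c = 1 − 1.202/1.376 = 0.1265.
Expected occupied patches = N × p* = 296 × 0.1265 = 37.43 ≈ 37.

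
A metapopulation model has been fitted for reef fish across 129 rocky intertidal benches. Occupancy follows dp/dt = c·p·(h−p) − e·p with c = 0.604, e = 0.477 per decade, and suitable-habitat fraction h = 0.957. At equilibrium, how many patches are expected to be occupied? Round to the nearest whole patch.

22

p* = h − e/c = 0.957 − 0.7897 = 0.1673.
Expected occupied patches = N × p* = 129 × 0.1673 = 21.58 ≈ 22.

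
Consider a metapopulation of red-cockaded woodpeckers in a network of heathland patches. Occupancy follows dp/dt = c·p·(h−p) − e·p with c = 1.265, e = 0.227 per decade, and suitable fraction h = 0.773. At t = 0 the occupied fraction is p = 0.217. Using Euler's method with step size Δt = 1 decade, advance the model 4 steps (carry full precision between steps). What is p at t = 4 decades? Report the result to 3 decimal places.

0.568

Update rule: p ← p + [c·p·(h−p) − e·p]·Δt with Δt = 1.
t = 1: p = 0.21700 + (+0.10337) = 0.32037
t = 2: p = 0.32037 + (+0.11071) = 0.43108
t = 3: p = 0.43108 + (+0.08860) = 0.51968
t = 4: p = 0.51968 + (+0.04856) = 0.56824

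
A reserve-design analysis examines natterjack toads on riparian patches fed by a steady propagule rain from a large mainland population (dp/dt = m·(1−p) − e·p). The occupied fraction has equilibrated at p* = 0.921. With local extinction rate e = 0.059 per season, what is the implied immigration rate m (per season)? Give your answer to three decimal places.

0.688

At equilibrium m(1−p*) = e·p*, so m = e·p*/(1−p*).
m = 0.059 × 0.921 / 0.0790 = 0.0543/0.0790 = 0.6878.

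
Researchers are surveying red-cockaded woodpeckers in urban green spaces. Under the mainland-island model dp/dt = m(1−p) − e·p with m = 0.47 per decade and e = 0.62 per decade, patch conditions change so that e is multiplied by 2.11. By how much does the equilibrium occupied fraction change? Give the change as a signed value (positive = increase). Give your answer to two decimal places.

Before: p* = 0.47/(0.47+0.62) = 0.4312.
After: m = 0.47, e = 1.3082; p* = 0.47/1.7782 = 0.2643.
Δp* = 0.2643 − 0.4312 = -0.1669.

-0.17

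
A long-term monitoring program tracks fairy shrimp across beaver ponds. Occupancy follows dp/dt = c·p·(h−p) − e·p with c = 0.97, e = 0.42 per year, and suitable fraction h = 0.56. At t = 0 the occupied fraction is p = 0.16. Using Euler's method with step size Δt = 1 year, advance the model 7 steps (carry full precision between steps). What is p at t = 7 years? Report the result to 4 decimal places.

Update rule: p ← p + [c·p·(h−p) − e·p]·Δt with Δt = 1.
  1  |  dp/dt·Δt = -0.005120  |  p_1 = 0.154880
  2  |  dp/dt·Δt = -0.004187  |  p_2 = 0.150693
  3  |  dp/dt·Δt = -0.003462  |  p_3 = 0.147231
  4  |  dp/dt·Δt = -0.002888  |  p_4 = 0.144343
  5  |  dp/dt·Δt = -0.002427  |  p_5 = 0.141917
  6  |  dp/dt·Δt = -0.002052  |  p_6 = 0.139865
  7  |  dp/dt·Δt = -0.001744  |  p_7 = 0.138121

0.1381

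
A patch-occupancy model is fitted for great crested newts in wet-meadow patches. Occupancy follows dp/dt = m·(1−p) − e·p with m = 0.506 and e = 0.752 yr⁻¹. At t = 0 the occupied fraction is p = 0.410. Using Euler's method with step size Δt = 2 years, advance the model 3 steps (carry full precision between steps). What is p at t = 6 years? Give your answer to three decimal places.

Update rule: p ← p + [m·(1−p) − e·p]·Δt with Δt = 2.
p: 0.41000 → 0.39044  (Δp = -0.01956)
p: 0.39044 → 0.42009  (Δp = +0.02965)
p: 0.42009 → 0.37514  (Δp = -0.04495)

0.375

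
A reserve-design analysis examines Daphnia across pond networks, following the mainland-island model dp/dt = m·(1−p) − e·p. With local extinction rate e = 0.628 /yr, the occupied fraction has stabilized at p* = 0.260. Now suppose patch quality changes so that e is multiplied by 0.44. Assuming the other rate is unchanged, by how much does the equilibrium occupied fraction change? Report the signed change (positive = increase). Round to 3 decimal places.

Balance m(1−p*) = e·p* gives m = e·p*/(1−p*) = 0.628×0.26000/0.74000 = 0.22065.
New p* = m/(m+e) = 0.22065/(0.22065+0.27632) = 0.44399.
Δp* = 0.44399 − 0.26000 = +0.18399.

0.184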